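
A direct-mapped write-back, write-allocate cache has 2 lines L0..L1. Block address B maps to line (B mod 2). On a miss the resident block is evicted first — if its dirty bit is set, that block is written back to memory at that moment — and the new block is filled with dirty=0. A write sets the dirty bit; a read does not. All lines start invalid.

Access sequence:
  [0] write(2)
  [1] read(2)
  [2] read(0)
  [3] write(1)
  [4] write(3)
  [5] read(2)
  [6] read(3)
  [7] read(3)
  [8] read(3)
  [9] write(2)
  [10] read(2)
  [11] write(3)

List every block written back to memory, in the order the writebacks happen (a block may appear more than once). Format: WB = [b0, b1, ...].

WB = [2, 1]

  0 | W B2 → L0 miss [D]
  1 | R B2 → L0 hit [D]
  2 | R B0 → L0 miss wb→B2 [-]
  3 | W B1 → L1 miss [D]
  4 | W B3 → L1 miss wb→B1 [D]
  5 | R B2 → L0 miss [-]
  6 | R B3 → L1 hit [D]
  7 | R B3 → L1 hit [D]
  8 | R B3 → L1 hit [D]
  9 | W B2 → L0 hit [D]
  10 | R B2 → L0 hit [D]
  11 | W B3 → L1 hit [D]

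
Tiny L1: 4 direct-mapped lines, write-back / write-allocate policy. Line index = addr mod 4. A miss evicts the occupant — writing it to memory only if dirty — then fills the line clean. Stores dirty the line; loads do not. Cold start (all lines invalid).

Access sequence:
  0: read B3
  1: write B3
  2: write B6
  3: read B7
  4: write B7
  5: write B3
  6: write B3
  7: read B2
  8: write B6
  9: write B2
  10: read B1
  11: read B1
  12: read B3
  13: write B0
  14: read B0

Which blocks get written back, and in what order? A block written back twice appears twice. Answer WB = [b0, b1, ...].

WB = [3, 7, 6, 6]

  0 | R B3 → L3 miss [-]
  1 | W B3 → L3 hit [D]
  2 | W B6 → L2 miss [D]
  3 | R B7 → L3 miss wb→B3 [-]
  4 | W B7 → L3 hit [D]
  5 | W B3 → L3 miss wb→B7 [D]
  6 | W B3 → L3 hit [D]
  7 | R B2 → L2 miss wb→B6 [-]
  8 | W B6 → L2 miss [D]
  9 | W B2 → L2 miss wb→B6 [D]
  10 | R B1 → L1 miss [-]
  11 | R B1 → L1 hit [-]
  12 | R B3 → L3 hit [D]
  13 | W B0 → L0 miss [D]
  14 | R B0 → L0 hit [D]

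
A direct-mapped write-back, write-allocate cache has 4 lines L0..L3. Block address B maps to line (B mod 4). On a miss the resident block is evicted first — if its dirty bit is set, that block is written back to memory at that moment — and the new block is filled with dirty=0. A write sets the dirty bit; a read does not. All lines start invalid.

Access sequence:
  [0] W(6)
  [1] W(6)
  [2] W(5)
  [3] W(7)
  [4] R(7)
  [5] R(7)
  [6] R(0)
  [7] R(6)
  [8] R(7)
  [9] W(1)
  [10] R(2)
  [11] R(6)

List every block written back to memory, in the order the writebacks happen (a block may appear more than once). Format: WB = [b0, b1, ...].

0: W B6 → L2 miss [D]
1: W B6 → L2 hit [D]
2: W B5 → L1 miss [D]
3: W B7 → L3 miss [D]
4: R B7 → L3 hit [D]
5: R B7 → L3 hit [D]
6: R B0 → L0 miss [-]
7: R B6 → L2 hit [D]
8: R B7 → L3 hit [D]
9: W B1 → L1 miss wb→B5 [D]
10: R B2 → L2 miss wb→B6 [-]
11: R B6 → L2 miss [-]

WB = [5, 6]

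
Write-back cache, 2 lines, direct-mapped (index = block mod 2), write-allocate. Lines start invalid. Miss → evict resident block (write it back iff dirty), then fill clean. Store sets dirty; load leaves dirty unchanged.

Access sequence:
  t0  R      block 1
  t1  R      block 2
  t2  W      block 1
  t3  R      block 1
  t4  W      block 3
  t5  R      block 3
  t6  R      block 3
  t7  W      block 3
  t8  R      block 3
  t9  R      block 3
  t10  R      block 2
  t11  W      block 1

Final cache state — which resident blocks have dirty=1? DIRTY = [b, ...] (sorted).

0: R B1 → L1 miss [-]
1: R B2 → L0 miss [-]
2: W B1 → L1 hit [D]
3: R B1 → L1 hit [D]
4: W B3 → L1 miss wb→B1 [D]
5: R B3 → L1 hit [D]
6: R B3 → L1 hit [D]
7: W B3 → L1 hit [D]
8: R B3 → L1 hit [D]
9: R B3 → L1 hit [D]
10: R B2 → L0 hit [-]
11: W B1 → L1 miss wb→B3 [D]

DIRTY = [1]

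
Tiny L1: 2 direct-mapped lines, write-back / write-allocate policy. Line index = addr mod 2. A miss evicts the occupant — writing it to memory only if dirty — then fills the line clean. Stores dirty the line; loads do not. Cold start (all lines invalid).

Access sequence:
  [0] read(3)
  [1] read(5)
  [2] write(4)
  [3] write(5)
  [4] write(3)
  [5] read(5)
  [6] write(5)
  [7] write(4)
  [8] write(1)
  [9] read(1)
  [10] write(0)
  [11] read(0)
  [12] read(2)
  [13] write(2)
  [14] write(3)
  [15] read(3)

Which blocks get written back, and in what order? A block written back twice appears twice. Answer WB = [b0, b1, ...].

  0 | R B3 → L1 miss [-]
  1 | R B5 → L1 miss [-]
  2 | W B4 → L0 miss [D]
  3 | W B5 → L1 hit [D]
  4 | W B3 → L1 miss wb→B5 [D]
  5 | R B5 → L1 miss wb→B3 [-]
  6 | W B5 → L1 hit [D]
  7 | W B4 → L0 hit [D]
  8 | W B1 → L1 miss wb→B5 [D]
  9 | R B1 → L1 hit [D]
  10 | W B0 → L0 miss wb→B4 [D]
  11 | R B0 → L0 hit [D]
  12 | R B2 → L0 miss wb→B0 [-]
  13 | W B2 → L0 hit [D]
  14 | W B3 → L1 miss wb→B1 [D]
  15 | R B3 → L1 hit [D]

WB = [5, 3, 5, 4, 0, 1]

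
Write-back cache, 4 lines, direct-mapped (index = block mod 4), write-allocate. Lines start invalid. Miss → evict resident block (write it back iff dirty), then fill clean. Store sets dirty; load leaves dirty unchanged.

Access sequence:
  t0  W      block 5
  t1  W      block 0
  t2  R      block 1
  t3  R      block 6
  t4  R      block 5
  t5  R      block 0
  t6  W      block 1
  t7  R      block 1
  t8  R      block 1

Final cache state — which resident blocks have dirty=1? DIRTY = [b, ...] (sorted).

0: W B5 -> L1 miss  d=D]
1: W B0 -> L0 miss  d=D]
2: R B1 -> L1 miss wb->B5  d=-]
3: R B6 -> L2 miss  d=-]
4: R B5 -> L1 miss  d=-]
5: R B0 -> L0 hit  d=D]
6: W B1 -> L1 miss  d=D]
7: R B1 -> L1 hit  d=D]
8: R B1 -> L1 hit  d=D]

DIRTY = [0, 1]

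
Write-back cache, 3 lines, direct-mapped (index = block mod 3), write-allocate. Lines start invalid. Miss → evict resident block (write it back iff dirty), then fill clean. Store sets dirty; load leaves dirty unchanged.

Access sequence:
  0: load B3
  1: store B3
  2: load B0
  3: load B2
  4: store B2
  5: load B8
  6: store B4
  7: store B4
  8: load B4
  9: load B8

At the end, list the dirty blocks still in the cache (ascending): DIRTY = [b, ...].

0: R B3 → L0 miss [-]
1: W B3 → L0 hit [D]
2: R B0 → L0 miss wb→B3 [-]
3: R B2 → L2 miss [-]
4: W B2 → L2 hit [D]
5: R B8 → L2 miss wb→B2 [-]
6: W B4 → L1 miss [D]
7: W B4 → L1 hit [D]
8: R B4 → L1 hit [D]
9: R B8 → L2 hit [-]

DIRTY = [4]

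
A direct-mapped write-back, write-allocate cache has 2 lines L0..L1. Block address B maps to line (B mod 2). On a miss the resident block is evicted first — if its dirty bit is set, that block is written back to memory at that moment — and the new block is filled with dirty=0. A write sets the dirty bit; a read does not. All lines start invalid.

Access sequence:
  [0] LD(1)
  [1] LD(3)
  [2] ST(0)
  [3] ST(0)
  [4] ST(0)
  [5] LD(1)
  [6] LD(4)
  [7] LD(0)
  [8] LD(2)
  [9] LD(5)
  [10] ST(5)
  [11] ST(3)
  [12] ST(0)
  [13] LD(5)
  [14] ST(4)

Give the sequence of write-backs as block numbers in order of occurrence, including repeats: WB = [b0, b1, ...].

  0 | R B1 → L1 miss [-]
  1 | R B3 → L1 miss [-]
  2 | W B0 → L0 miss [D]
  3 | W B0 → L0 hit [D]
  4 | W B0 → L0 hit [D]
  5 | R B1 → L1 miss [-]
  6 | R B4 → L0 miss wb→B0 [-]
  7 | R B0 → L0 miss [-]
  8 | R B2 → L0 miss [-]
  9 | R B5 → L1 miss [-]
  10 | W B5 → L1 hit [D]
  11 | W B3 → L1 miss wb→B5 [D]
  12 | W B0 → L0 miss [D]
  13 | R B5 → L1 miss wb→B3 [-]
  14 | W B4 → L0 miss wb→B0 [D]

WB = [0, 5, 3, 0]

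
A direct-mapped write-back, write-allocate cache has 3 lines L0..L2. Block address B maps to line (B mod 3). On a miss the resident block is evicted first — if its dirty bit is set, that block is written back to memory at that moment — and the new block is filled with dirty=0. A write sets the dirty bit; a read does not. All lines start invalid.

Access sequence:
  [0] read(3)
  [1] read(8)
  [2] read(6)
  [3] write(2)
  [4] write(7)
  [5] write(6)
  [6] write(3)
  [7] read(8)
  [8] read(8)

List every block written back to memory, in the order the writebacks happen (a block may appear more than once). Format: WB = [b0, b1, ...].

WB = [6, 2]

  0 | R B3 → L0 miss [-]
  1 | R B8 → L2 miss [-]
  2 | R B6 → L0 miss [-]
  3 | W B2 → L2 miss [D]
  4 | W B7 → L1 miss [D]
  5 | W B6 → L0 hit [D]
  6 | W B3 → L0 miss wb→B6 [D]
  7 | R B8 → L2 miss wb→B2 [-]
  8 | R B8 → L2 hit [-]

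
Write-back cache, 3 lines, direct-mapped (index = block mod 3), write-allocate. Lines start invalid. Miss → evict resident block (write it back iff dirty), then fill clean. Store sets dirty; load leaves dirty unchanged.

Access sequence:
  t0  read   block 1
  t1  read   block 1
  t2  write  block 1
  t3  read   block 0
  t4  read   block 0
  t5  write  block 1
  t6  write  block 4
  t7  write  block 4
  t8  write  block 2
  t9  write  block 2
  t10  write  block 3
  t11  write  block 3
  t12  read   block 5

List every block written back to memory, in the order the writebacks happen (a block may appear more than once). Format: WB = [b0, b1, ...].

WB = [1, 2]

0: R B1 -> L1 miss  d=-]
1: R B1 -> L1 hit  d=-]
2: W B1 -> L1 hit  d=D]
3: R B0 -> L0 miss  d=-]
4: R B0 -> L0 hit  d=-]
5: W B1 -> L1 hit  d=D]
6: W B4 -> L1 miss wb->B1  d=D]
7: W B4 -> L1 hit  d=D]
8: W B2 -> L2 miss  d=D]
9: W B2 -> L2 hit  d=D]
10: W B3 -> L0 miss  d=D]
11: W B3 -> L0 hit  d=D]
12: R B5 -> L2 miss wb->B2  d=-]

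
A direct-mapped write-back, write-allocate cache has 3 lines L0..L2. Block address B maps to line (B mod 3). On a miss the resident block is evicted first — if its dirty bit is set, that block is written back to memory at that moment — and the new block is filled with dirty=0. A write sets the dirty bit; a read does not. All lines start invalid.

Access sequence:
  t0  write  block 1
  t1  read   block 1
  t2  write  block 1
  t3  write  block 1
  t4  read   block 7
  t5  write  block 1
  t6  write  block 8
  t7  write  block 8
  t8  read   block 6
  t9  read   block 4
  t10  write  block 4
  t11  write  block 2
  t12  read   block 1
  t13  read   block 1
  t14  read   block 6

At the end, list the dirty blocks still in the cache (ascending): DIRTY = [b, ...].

0: W B1 -> L1 miss  d=D]
1: R B1 -> L1 hit  d=D]
2: W B1 -> L1 hit  d=D]
3: W B1 -> L1 hit  d=D]
4: R B7 -> L1 miss wb->B1  d=-]
5: W B1 -> L1 miss  d=D]
6: W B8 -> L2 miss  d=D]
7: W B8 -> L2 hit  d=D]
8: R B6 -> L0 miss  d=-]
9: R B4 -> L1 miss wb->B1  d=-]
10: W B4 -> L1 hit  d=D]
11: W B2 -> L2 miss wb->B8  d=D]
12: R B1 -> L1 miss wb->B4  d=-]
13: R B1 -> L1 hit  d=-]
14: R B6 -> L0 hit  d=-]

DIRTY = [2]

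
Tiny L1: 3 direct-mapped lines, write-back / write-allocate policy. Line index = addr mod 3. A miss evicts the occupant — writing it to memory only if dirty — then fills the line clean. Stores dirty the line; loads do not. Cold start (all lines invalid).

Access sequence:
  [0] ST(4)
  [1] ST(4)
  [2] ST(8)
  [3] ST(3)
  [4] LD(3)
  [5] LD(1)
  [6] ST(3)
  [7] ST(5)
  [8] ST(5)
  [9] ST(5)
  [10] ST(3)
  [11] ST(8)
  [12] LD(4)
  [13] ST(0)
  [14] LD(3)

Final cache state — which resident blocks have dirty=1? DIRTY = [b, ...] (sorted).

  0 | W B4 → L1 miss [D]
  1 | W B4 → L1 hit [D]
  2 | W B8 → L2 miss [D]
  3 | W B3 → L0 miss [D]
  4 | R B3 → L0 hit [D]
  5 | R B1 → L1 miss wb→B4 [-]
  6 | W B3 → L0 hit [D]
  7 | W B5 → L2 miss wb→B8 [D]
  8 | W B5 → L2 hit [D]
  9 | W B5 → L2 hit [D]
  10 | W B3 → L0 hit [D]
  11 | W B8 → L2 miss wb→B5 [D]
  12 | R B4 → L1 miss [-]
  13 | W B0 → L0 miss wb→B3 [D]
  14 | R B3 → L0 miss wb→B0 [-]

DIRTY = [8]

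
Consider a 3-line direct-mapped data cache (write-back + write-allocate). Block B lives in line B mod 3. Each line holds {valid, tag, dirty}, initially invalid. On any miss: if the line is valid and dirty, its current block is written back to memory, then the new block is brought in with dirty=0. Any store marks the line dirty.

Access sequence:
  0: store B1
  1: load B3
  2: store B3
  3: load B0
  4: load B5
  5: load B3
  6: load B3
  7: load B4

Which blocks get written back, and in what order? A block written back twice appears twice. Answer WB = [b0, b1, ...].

WB = [3, 1]

0: W B1 -> L1 miss  d=D]
1: R B3 -> L0 miss  d=-]
2: W B3 -> L0 hit  d=D]
3: R B0 -> L0 miss wb->B3  d=-]
4: R B5 -> L2 miss  d=-]
5: R B3 -> L0 miss  d=-]
6: R B3 -> L0 hit  d=-]
7: R B4 -> L1 miss wb->B1  d=-]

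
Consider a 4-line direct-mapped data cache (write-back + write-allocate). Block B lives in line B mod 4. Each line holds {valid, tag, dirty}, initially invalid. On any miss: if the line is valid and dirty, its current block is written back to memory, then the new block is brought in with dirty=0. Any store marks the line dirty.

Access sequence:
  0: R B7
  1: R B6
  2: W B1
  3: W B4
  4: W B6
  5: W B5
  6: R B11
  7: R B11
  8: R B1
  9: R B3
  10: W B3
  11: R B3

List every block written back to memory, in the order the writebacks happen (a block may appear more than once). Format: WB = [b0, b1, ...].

WB = [1, 5]

0: R B7 -> L3 miss  d=-]
1: R B6 -> L2 miss  d=-]
2: W B1 -> L1 miss  d=D]
3: W B4 -> L0 miss  d=D]
4: W B6 -> L2 hit  d=D]
5: W B5 -> L1 miss wb->B1  d=D]
6: R B11 -> L3 miss  d=-]
7: R B11 -> L3 hit  d=-]
8: R B1 -> L1 miss wb->B5  d=-]
9: R B3 -> L3 miss  d=-]
10: W B3 -> L3 hit  d=D]
11: R B3 -> L3 hit  d=D]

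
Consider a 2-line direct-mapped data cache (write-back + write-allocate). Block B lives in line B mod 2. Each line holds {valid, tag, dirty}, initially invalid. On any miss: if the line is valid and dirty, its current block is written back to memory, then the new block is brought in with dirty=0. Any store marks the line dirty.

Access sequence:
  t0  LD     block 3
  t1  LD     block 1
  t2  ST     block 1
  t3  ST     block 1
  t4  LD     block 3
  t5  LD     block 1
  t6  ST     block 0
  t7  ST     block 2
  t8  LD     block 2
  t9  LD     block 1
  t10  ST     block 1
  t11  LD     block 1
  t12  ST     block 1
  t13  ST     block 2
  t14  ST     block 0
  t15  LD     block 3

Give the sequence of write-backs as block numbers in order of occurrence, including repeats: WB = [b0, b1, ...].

0: R B3 -> L1 miss  d=-]
1: R B1 -> L1 miss  d=-]
2: W B1 -> L1 hit  d=D]
3: W B1 -> L1 hit  d=D]
4: R B3 -> L1 miss wb->B1  d=-]
5: R B1 -> L1 miss  d=-]
6: W B0 -> L0 miss  d=D]
7: W B2 -> L0 miss wb->B0  d=D]
8: R B2 -> L0 hit  d=D]
9: R B1 -> L1 hit  d=-]
10: W B1 -> L1 hit  d=D]
11: R B1 -> L1 hit  d=D]
12: W B1 -> L1 hit  d=D]
13: W B2 -> L0 hit  d=D]
14: W B0 -> L0 miss wb->B2  d=D]
15: R B3 -> L1 miss wb->B1  d=-]

WB = [1, 0, 2, 1]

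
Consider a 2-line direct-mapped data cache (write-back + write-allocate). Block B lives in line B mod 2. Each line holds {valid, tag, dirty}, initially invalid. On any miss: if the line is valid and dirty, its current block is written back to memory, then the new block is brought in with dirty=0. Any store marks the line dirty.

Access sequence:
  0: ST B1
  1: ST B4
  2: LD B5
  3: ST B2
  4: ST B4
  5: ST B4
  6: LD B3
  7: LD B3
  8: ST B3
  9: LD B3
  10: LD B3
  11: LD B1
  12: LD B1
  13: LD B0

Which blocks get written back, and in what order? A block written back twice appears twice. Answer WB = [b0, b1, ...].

0: W B1 → L1 miss [D]
1: W B4 → L0 miss [D]
2: R B5 → L1 miss wb→B1 [-]
3: W B2 → L0 miss wb→B4 [D]
4: W B4 → L0 miss wb→B2 [D]
5: W B4 → L0 hit [D]
6: R B3 → L1 miss [-]
7: R B3 → L1 hit [-]
8: W B3 → L1 hit [D]
9: R B3 → L1 hit [D]
10: R B3 → L1 hit [D]
11: R B1 → L1 miss wb→B3 [-]
12: R B1 → L1 hit [-]
13: R B0 → L0 miss wb→B4 [-]

WB = [1, 4, 2, 3, 4]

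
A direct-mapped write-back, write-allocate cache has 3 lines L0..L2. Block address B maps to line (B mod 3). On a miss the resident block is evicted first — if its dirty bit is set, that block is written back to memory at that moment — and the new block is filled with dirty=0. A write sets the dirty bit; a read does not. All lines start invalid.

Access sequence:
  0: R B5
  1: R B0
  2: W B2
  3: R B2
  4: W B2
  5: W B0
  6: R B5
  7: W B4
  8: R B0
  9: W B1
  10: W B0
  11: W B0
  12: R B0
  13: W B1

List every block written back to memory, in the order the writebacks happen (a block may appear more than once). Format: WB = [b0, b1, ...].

WB = [2, 4]

0: R B5 → L2 miss [-]
1: R B0 → L0 miss [-]
2: W B2 → L2 miss [D]
3: R B2 → L2 hit [D]
4: W B2 → L2 hit [D]
5: W B0 → L0 hit [D]
6: R B5 → L2 miss wb→B2 [-]
7: W B4 → L1 miss [D]
8: R B0 → L0 hit [D]
9: W B1 → L1 miss wb→B4 [D]
10: W B0 → L0 hit [D]
11: W B0 → L0 hit [D]
12: R B0 → L0 hit [D]
13: W B1 → L1 hit [D]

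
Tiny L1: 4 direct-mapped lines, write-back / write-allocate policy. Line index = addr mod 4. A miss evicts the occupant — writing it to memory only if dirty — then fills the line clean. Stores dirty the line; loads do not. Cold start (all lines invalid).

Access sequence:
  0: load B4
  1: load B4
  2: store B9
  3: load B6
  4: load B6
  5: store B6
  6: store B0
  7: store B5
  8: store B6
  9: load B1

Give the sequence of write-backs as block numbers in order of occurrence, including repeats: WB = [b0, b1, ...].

0: R B4 -> L0 miss  d=-]
1: R B4 -> L0 hit  d=-]
2: W B9 -> L1 miss  d=D]
3: R B6 -> L2 miss  d=-]
4: R B6 -> L2 hit  d=-]
5: W B6 -> L2 hit  d=D]
6: W B0 -> L0 miss  d=D]
7: W B5 -> L1 miss wb->B9  d=D]
8: W B6 -> L2 hit  d=D]
9: R B1 -> L1 miss wb->B5  d=-]

WB = [9, 5]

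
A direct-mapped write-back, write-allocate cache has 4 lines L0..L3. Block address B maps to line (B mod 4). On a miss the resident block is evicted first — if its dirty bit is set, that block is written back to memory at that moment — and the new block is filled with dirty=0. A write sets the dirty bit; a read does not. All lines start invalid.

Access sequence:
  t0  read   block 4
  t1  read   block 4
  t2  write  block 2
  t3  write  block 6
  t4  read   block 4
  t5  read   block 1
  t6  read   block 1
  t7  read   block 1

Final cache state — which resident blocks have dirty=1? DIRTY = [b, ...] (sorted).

DIRTY = [6]

0: R B4 → L0 miss [-]
1: R B4 → L0 hit [-]
2: W B2 → L2 miss [D]
3: W B6 → L2 miss wb→B2 [D]
4: R B4 → L0 hit [-]
5: R B1 → L1 miss [-]
6: R B1 → L1 hit [-]
7: R B1 → L1 hit [-]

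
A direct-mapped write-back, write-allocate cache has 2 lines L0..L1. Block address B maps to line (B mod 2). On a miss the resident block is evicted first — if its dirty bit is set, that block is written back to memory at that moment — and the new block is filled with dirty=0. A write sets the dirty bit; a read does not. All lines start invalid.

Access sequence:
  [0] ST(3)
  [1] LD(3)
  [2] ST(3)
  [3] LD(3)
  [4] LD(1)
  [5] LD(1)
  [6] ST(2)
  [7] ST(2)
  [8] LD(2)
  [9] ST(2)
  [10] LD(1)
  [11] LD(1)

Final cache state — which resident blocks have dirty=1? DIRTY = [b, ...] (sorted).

  0 | W B3 → L1 miss [D]
  1 | R B3 → L1 hit [D]
  2 | W B3 → L1 hit [D]
  3 | R B3 → L1 hit [D]
  4 | R B1 → L1 miss wb→B3 [-]
  5 | R B1 → L1 hit [-]
  6 | W B2 → L0 miss [D]
  7 | W B2 → L0 hit [D]
  8 | R B2 → L0 hit [D]
  9 | W B2 → L0 hit [D]
  10 | R B1 → L1 hit [-]
  11 | R B1 → L1 hit [-]

DIRTY = [2]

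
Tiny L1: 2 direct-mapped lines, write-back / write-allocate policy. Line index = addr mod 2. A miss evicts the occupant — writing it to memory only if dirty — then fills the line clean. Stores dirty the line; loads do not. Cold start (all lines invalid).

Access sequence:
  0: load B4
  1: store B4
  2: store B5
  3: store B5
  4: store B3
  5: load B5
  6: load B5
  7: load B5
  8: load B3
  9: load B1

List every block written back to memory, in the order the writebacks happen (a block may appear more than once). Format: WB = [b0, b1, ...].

0: R B4 → L0 miss [-]
1: W B4 → L0 hit [D]
2: W B5 → L1 miss [D]
3: W B5 → L1 hit [D]
4: W B3 → L1 miss wb→B5 [D]
5: R B5 → L1 miss wb→B3 [-]
6: R B5 → L1 hit [-]
7: R B5 → L1 hit [-]
8: R B3 → L1 miss [-]
9: R B1 → L1 miss [-]

WB = [5, 3]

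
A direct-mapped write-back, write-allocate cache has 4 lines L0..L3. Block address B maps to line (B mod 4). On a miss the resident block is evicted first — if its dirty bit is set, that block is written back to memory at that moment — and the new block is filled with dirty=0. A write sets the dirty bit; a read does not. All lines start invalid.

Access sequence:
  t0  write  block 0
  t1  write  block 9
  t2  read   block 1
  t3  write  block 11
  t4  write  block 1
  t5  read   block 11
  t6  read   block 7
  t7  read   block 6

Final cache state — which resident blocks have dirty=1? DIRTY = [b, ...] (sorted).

  0 | W B0 → L0 miss [D]
  1 | W B9 → L1 miss [D]
  2 | R B1 → L1 miss wb→B9 [-]
  3 | W B11 → L3 miss [D]
  4 | W B1 → L1 hit [D]
  5 | R B11 → L3 hit [D]
  6 | R B7 → L3 miss wb→B11 [-]
  7 | R B6 → L2 miss [-]

DIRTY = [0, 1]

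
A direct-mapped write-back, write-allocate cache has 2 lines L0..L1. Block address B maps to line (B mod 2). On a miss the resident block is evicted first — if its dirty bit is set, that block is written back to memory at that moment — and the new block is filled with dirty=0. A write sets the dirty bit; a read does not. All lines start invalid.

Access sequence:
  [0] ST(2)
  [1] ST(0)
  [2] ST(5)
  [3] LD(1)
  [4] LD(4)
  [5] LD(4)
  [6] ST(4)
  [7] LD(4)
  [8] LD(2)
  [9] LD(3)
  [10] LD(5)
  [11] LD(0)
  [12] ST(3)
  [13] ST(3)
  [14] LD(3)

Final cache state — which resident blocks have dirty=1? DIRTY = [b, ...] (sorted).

0: W B2 -> L0 miss  d=D]
1: W B0 -> L0 miss wb->B2  d=D]
2: W B5 -> L1 miss  d=D]
3: R B1 -> L1 miss wb->B5  d=-]
4: R B4 -> L0 miss wb->B0  d=-]
5: R B4 -> L0 hit  d=-]
6: W B4 -> L0 hit  d=D]
7: R B4 -> L0 hit  d=D]
8: R B2 -> L0 miss wb->B4  d=-]
9: R B3 -> L1 miss  d=-]
10: R B5 -> L1 miss  d=-]
11: R B0 -> L0 miss  d=-]
12: W B3 -> L1 miss  d=D]
13: W B3 -> L1 hit  d=D]
14: R B3 -> L1 hit  d=D]

DIRTY = [3]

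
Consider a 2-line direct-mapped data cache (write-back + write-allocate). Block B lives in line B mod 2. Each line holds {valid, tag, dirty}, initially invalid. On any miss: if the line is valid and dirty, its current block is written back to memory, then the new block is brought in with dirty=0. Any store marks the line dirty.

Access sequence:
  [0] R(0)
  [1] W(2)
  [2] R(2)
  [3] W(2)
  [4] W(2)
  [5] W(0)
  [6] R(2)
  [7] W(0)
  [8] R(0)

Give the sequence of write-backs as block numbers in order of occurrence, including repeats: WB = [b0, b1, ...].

  0 | R B0 → L0 miss [-]
  1 | W B2 → L0 miss [D]
  2 | R B2 → L0 hit [D]
  3 | W B2 → L0 hit [D]
  4 | W B2 → L0 hit [D]
  5 | W B0 → L0 miss wb→B2 [D]
  6 | R B2 → L0 miss wb→B0 [-]
  7 | W B0 → L0 miss [D]
  8 | R B0 → L0 hit [D]

WB = [2, 0]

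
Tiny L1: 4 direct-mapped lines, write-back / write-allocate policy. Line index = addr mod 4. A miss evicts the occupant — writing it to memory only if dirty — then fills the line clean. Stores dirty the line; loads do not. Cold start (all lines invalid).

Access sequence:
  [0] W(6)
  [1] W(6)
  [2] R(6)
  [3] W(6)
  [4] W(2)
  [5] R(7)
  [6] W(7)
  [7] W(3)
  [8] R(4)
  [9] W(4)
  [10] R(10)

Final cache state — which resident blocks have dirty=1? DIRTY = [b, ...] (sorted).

  0 | W B6 → L2 miss [D]
  1 | W B6 → L2 hit [D]
  2 | R B6 → L2 hit [D]
  3 | W B6 → L2 hit [D]
  4 | W B2 → L2 miss wb→B6 [D]
  5 | R B7 → L3 miss [-]
  6 | W B7 → L3 hit [D]
  7 | W B3 → L3 miss wb→B7 [D]
  8 | R B4 → L0 miss [-]
  9 | W B4 → L0 hit [D]
  10 | R B10 → L2 miss wb→B2 [-]

DIRTY = [3, 4]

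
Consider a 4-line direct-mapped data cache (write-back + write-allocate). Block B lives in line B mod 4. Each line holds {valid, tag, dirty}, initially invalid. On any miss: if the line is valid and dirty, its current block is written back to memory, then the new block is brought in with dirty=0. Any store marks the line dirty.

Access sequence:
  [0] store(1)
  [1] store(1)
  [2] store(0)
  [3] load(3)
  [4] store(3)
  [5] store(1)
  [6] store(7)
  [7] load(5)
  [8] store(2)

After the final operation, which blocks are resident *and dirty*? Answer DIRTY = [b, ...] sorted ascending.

0: W B1 -> L1 miss  d=D]
1: W B1 -> L1 hit  d=D]
2: W B0 -> L0 miss  d=D]
3: R B3 -> L3 miss  d=-]
4: W B3 -> L3 hit  d=D]
5: W B1 -> L1 hit  d=D]
6: W B7 -> L3 miss wb->B3  d=D]
7: R B5 -> L1 miss wb->B1  d=-]
8: W B2 -> L2 miss  d=D]

DIRTY = [0, 2, 7]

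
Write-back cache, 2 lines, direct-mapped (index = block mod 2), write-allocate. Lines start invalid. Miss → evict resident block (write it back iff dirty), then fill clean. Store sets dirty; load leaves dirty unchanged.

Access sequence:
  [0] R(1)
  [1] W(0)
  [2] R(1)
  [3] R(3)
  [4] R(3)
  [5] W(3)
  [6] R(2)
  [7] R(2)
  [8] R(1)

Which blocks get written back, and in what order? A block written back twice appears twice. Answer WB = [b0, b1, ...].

WB = [0, 3]

  0 | R B1 → L1 miss [-]
  1 | W B0 → L0 miss [D]
  2 | R B1 → L1 hit [-]
  3 | R B3 → L1 miss [-]
  4 | R B3 → L1 hit [-]
  5 | W B3 → L1 hit [D]
  6 | R B2 → L0 miss wb→B0 [-]
  7 | R B2 → L0 hit [-]
  8 | R B1 → L1 miss wb→B3 [-]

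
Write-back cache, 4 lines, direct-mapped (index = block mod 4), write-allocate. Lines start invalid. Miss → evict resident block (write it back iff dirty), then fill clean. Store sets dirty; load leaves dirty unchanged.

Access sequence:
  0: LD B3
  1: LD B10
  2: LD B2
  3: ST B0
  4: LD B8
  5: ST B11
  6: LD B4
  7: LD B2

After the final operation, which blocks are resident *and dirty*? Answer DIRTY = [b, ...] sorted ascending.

DIRTY = [11]

0: R B3 -> L3 miss  d=-]
1: R B10 -> L2 miss  d=-]
2: R B2 -> L2 miss  d=-]
3: W B0 -> L0 miss  d=D]
4: R B8 -> L0 miss wb->B0  d=-]
5: W B11 -> L3 miss  d=D]
6: R B4 -> L0 miss  d=-]
7: R B2 -> L2 hit  d=-]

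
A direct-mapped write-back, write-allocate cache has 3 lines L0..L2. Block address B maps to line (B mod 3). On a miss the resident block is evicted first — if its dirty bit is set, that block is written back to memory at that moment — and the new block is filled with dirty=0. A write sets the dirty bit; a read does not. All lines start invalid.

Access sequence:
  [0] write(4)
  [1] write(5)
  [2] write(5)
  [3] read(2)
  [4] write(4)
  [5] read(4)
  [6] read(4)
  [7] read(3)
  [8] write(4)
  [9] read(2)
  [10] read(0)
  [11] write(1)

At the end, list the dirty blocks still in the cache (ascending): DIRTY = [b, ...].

DIRTY = [1]

  0 | W B4 → L1 miss [D]
  1 | W B5 → L2 miss [D]
  2 | W B5 → L2 hit [D]
  3 | R B2 → L2 miss wb→B5 [-]
  4 | W B4 → L1 hit [D]
  5 | R B4 → L1 hit [D]
  6 | R B4 → L1 hit [D]
  7 | R B3 → L0 miss [-]
  8 | W B4 → L1 hit [D]
  9 | R B2 → L2 hit [-]
  10 | R B0 → L0 miss [-]
  11 | W B1 → L1 miss wb→B4 [D]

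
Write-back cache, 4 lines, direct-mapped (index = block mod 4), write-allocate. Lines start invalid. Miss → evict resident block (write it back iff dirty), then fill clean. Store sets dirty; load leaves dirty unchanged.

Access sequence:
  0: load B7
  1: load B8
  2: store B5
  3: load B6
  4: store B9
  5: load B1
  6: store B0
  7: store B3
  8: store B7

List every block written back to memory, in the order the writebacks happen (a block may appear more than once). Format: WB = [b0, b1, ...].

  0 | R B7 → L3 miss [-]
  1 | R B8 → L0 miss [-]
  2 | W B5 → L1 miss [D]
  3 | R B6 → L2 miss [-]
  4 | W B9 → L1 miss wb→B5 [D]
  5 | R B1 → L1 miss wb→B9 [-]
  6 | W B0 → L0 miss [D]
  7 | W B3 → L3 miss [D]
  8 | W B7 → L3 miss wb→B3 [D]

WB = [5, 9, 3]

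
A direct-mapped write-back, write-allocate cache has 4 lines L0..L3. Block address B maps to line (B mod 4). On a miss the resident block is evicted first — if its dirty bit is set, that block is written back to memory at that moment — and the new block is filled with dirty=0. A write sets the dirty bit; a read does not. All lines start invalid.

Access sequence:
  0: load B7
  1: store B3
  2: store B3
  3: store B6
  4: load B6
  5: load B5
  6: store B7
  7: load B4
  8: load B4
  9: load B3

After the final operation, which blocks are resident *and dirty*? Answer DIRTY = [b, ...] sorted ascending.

0: R B7 -> L3 miss  d=-]
1: W B3 -> L3 miss  d=D]
2: W B3 -> L3 hit  d=D]
3: W B6 -> L2 miss  d=D]
4: R B6 -> L2 hit  d=D]
5: R B5 -> L1 miss  d=-]
6: W B7 -> L3 miss wb->B3  d=D]
7: R B4 -> L0 miss  d=-]
8: R B4 -> L0 hit  d=-]
9: R B3 -> L3 miss wb->B7  d=-]

DIRTY = [6]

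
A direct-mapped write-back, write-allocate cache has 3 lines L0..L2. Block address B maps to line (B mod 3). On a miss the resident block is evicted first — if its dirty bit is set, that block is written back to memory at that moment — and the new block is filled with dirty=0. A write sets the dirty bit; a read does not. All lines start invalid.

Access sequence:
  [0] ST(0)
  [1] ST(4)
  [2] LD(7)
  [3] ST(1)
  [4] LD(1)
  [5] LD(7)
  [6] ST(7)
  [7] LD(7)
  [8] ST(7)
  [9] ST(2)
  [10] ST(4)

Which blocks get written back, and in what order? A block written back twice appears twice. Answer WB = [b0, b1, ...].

0: W B0 -> L0 miss  d=D]
1: W B4 -> L1 miss  d=D]
2: R B7 -> L1 miss wb->B4  d=-]
3: W B1 -> L1 miss  d=D]
4: R B1 -> L1 hit  d=D]
5: R B7 -> L1 miss wb->B1  d=-]
6: W B7 -> L1 hit  d=D]
7: R B7 -> L1 hit  d=D]
8: W B7 -> L1 hit  d=D]
9: W B2 -> L2 miss  d=D]
10: W B4 -> L1 miss wb->B7  d=D]

WB = [4, 1, 7]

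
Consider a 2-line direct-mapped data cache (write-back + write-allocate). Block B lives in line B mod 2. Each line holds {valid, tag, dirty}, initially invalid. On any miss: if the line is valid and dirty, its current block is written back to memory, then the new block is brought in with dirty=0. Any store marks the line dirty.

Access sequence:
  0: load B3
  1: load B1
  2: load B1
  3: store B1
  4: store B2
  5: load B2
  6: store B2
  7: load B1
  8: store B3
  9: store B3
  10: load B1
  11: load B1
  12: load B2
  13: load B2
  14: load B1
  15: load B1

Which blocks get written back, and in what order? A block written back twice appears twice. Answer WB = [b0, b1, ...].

0: R B3 -> L1 miss  d=-]
1: R B1 -> L1 miss  d=-]
2: R B1 -> L1 hit  d=-]
3: W B1 -> L1 hit  d=D]
4: W B2 -> L0 miss  d=D]
5: R B2 -> L0 hit  d=D]
6: W B2 -> L0 hit  d=D]
7: R B1 -> L1 hit  d=D]
8: W B3 -> L1 miss wb->B1  d=D]
9: W B3 -> L1 hit  d=D]
10: R B1 -> L1 miss wb->B3  d=-]
11: R B1 -> L1 hit  d=-]
12: R B2 -> L0 hit  d=D]
13: R B2 -> L0 hit  d=D]
14: R B1 -> L1 hit  d=-]
15: R B1 -> L1 hit  d=-]

WB = [1, 3]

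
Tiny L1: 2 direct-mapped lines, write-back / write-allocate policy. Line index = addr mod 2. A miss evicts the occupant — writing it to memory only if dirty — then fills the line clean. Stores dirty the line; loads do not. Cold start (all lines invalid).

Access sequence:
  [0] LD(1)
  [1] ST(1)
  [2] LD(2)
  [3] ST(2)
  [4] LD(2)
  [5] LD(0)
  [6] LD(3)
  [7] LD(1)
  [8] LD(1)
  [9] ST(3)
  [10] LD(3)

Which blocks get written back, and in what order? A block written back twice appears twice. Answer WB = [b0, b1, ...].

0: R B1 → L1 miss [-]
1: W B1 → L1 hit [D]
2: R B2 → L0 miss [-]
3: W B2 → L0 hit [D]
4: R B2 → L0 hit [D]
5: R B0 → L0 miss wb→B2 [-]
6: R B3 → L1 miss wb→B1 [-]
7: R B1 → L1 miss [-]
8: R B1 → L1 hit [-]
9: W B3 → L1 miss [D]
10: R B3 → L1 hit [D]

WB = [2, 1]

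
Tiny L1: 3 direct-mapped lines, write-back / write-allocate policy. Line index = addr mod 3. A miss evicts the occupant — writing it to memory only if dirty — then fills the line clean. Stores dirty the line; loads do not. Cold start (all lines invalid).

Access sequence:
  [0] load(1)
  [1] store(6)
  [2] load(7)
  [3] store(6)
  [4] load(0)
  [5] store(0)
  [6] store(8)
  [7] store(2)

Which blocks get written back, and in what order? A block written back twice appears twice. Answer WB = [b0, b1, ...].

0: R B1 → L1 miss [-]
1: W B6 → L0 miss [D]
2: R B7 → L1 miss [-]
3: W B6 → L0 hit [D]
4: R B0 → L0 miss wb→B6 [-]
5: W B0 → L0 hit [D]
6: W B8 → L2 miss [D]
7: W B2 → L2 miss wb→B8 [D]

WB = [6, 8]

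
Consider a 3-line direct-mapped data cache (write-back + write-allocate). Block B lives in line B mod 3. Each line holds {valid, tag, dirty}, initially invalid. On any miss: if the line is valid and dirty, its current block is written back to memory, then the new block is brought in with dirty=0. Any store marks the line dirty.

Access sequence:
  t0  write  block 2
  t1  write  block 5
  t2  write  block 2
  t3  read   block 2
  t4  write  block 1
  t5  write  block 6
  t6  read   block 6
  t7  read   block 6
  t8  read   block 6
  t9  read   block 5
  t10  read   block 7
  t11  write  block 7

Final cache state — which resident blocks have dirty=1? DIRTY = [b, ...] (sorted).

  0 | W B2 → L2 miss [D]
  1 | W B5 → L2 miss wb→B2 [D]
  2 | W B2 → L2 miss wb→B5 [D]
  3 | R B2 → L2 hit [D]
  4 | W B1 → L1 miss [D]
  5 | W B6 → L0 miss [D]
  6 | R B6 → L0 hit [D]
  7 | R B6 → L0 hit [D]
  8 | R B6 → L0 hit [D]
  9 | R B5 → L2 miss wb→B2 [-]
  10 | R B7 → L1 miss wb→B1 [-]
  11 | W B7 → L1 hit [D]

DIRTY = [6, 7]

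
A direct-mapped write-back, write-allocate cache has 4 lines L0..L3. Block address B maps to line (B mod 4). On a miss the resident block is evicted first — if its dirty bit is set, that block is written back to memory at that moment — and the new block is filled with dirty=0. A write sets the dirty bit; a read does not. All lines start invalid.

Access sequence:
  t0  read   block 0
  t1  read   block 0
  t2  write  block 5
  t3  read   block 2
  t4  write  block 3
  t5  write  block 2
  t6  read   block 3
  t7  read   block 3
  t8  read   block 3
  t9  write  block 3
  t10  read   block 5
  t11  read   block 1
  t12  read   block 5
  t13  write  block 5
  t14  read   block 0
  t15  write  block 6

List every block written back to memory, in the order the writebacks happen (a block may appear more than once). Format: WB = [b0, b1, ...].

WB = [5, 2]

  0 | R B0 → L0 miss [-]
  1 | R B0 → L0 hit [-]
  2 | W B5 → L1 miss [D]
  3 | R B2 → L2 miss [-]
  4 | W B3 → L3 miss [D]
  5 | W B2 → L2 hit [D]
  6 | R B3 → L3 hit [D]
  7 | R B3 → L3 hit [D]
  8 | R B3 → L3 hit [D]
  9 | W B3 → L3 hit [D]
  10 | R B5 → L1 hit [D]
  11 | R B1 → L1 miss wb→B5 [-]
  12 | R B5 → L1 miss [-]
  13 | W B5 → L1 hit [D]
  14 | R B0 → L0 hit [-]
  15 | W B6 → L2 miss wb→B2 [D]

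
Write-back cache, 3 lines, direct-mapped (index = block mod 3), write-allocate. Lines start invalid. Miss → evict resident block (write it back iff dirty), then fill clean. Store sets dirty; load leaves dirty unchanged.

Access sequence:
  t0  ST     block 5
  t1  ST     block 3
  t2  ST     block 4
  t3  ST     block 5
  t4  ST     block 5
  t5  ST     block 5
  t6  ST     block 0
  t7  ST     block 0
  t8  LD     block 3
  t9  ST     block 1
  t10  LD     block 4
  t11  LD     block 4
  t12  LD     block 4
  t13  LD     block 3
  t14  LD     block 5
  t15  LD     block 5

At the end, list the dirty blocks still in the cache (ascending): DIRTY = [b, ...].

0: W B5 -> L2 miss  d=D]
1: W B3 -> L0 miss  d=D]
2: W B4 -> L1 miss  d=D]
3: W B5 -> L2 hit  d=D]
4: W B5 -> L2 hit  d=D]
5: W B5 -> L2 hit  d=D]
6: W B0 -> L0 miss wb->B3  d=D]
7: W B0 -> L0 hit  d=D]
8: R B3 -> L0 miss wb->B0  d=-]
9: W B1 -> L1 miss wb->B4  d=D]
10: R B4 -> L1 miss wb->B1  d=-]
11: R B4 -> L1 hit  d=-]
12: R B4 -> L1 hit  d=-]
13: R B3 -> L0 hit  d=-]
14: R B5 -> L2 hit  d=D]
15: R B5 -> L2 hit  d=D]

DIRTY = [5]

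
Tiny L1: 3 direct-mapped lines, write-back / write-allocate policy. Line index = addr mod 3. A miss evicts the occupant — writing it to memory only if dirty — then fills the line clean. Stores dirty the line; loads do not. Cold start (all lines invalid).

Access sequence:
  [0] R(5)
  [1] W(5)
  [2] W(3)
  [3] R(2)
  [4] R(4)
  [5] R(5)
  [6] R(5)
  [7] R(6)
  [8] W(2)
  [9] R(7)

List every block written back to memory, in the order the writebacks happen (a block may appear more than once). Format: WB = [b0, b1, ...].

WB = [5, 3]

0: R B5 → L2 miss [-]
1: W B5 → L2 hit [D]
2: W B3 → L0 miss [D]
3: R B2 → L2 miss wb→B5 [-]
4: R B4 → L1 miss [-]
5: R B5 → L2 miss [-]
6: R B5 → L2 hit [-]
7: R B6 → L0 miss wb→B3 [-]
8: W B2 → L2 miss [D]
9: R B7 → L1 miss [-]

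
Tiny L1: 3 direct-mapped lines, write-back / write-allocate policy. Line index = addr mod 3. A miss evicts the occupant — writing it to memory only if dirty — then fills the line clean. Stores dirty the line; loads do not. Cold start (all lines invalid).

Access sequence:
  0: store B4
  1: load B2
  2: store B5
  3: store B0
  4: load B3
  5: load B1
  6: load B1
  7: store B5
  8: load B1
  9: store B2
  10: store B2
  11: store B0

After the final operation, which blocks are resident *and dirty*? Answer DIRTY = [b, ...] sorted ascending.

0: W B4 -> L1 miss  d=D]
1: R B2 -> L2 miss  d=-]
2: W B5 -> L2 miss  d=D]
3: W B0 -> L0 miss  d=D]
4: R B3 -> L0 miss wb->B0  d=-]
5: R B1 -> L1 miss wb->B4  d=-]
6: R B1 -> L1 hit  d=-]
7: W B5 -> L2 hit  d=D]
8: R B1 -> L1 hit  d=-]
9: W B2 -> L2 miss wb->B5  d=D]
10: W B2 -> L2 hit  d=D]
11: W B0 -> L0 miss  d=D]

DIRTY = [0, 2]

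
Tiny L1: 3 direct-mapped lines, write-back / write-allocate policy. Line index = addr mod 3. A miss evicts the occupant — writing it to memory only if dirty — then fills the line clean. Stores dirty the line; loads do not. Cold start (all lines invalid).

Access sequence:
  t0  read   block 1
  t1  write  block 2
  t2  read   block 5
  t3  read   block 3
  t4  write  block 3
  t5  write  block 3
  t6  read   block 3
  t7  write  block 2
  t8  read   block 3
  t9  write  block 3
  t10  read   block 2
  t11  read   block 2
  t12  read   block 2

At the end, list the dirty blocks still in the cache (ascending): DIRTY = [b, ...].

  0 | R B1 → L1 miss [-]
  1 | W B2 → L2 miss [D]
  2 | R B5 → L2 miss wb→B2 [-]
  3 | R B3 → L0 miss [-]
  4 | W B3 → L0 hit [D]
  5 | W B3 → L0 hit [D]
  6 | R B3 → L0 hit [D]
  7 | W B2 → L2 miss [D]
  8 | R B3 → L0 hit [D]
  9 | W B3 → L0 hit [D]
  10 | R B2 → L2 hit [D]
  11 | R B2 → L2 hit [D]
  12 | R B2 → L2 hit [D]

DIRTY = [2, 3]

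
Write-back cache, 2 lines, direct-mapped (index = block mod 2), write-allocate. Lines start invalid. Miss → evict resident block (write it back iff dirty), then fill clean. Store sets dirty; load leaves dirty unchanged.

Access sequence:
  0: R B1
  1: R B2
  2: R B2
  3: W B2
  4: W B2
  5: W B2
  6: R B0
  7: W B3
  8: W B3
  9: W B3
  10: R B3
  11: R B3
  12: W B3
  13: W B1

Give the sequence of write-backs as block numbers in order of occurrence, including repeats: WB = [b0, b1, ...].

  0 | R B1 → L1 miss [-]
  1 | R B2 → L0 miss [-]
  2 | R B2 → L0 hit [-]
  3 | W B2 → L0 hit [D]
  4 | W B2 → L0 hit [D]
  5 | W B2 → L0 hit [D]
  6 | R B0 → L0 miss wb→B2 [-]
  7 | W B3 → L1 miss [D]
  8 | W B3 → L1 hit [D]
  9 | W B3 → L1 hit [D]
  10 | R B3 → L1 hit [D]
  11 | R B3 → L1 hit [D]
  12 | W B3 → L1 hit [D]
  13 | W B1 → L1 miss wb→B3 [D]

WB = [2, 3]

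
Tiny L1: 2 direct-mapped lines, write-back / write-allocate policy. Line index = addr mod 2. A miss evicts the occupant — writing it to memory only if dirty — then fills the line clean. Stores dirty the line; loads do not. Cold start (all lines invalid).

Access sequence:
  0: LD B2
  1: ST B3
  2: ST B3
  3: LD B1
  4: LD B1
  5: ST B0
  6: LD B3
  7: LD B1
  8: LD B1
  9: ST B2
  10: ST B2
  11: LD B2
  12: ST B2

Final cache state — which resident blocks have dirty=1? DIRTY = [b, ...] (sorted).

  0 | R B2 → L0 miss [-]
  1 | W B3 → L1 miss [D]
  2 | W B3 → L1 hit [D]
  3 | R B1 → L1 miss wb→B3 [-]
  4 | R B1 → L1 hit [-]
  5 | W B0 → L0 miss [D]
  6 | R B3 → L1 miss [-]
  7 | R B1 → L1 miss [-]
  8 | R B1 → L1 hit [-]
  9 | W B2 → L0 miss wb→B0 [D]
  10 | W B2 → L0 hit [D]
  11 | R B2 → L0 hit [D]
  12 | W B2 → L0 hit [D]

DIRTY = [2]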